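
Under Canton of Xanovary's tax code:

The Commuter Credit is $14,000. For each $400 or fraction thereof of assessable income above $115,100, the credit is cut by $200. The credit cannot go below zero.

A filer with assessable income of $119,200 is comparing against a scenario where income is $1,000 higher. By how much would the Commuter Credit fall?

$400

At $119,200 — income exceeds $115,100 by $4,100, which is 11 full-or-partial $400 increments; reduction = 11 × $200 = $2,200, leaving $11,800.
At $120,200 — income exceeds $115,100 by $5,100, which is 13 full-or-partial $400 increments; reduction = 13 × $200 = $2,600, leaving $11,400.
Lost: $11,800 − $11,400 = $400.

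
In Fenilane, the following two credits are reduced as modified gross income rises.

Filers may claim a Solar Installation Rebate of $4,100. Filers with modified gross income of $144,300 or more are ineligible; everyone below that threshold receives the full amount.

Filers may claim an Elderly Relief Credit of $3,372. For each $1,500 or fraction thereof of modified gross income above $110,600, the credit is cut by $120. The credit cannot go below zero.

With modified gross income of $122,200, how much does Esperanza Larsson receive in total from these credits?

$6,512

Solar Installation Rebate: $122,200 is below the $144,300 cutoff, so the full $4,100 applies.
Elderly Relief Credit: income exceeds $110,600 by $11,600, which is 8 full-or-partial $1,500 increments; reduction = 8 × $120 = $960, leaving $2,412.
Total: $4,100 + $2,412 = $6,512.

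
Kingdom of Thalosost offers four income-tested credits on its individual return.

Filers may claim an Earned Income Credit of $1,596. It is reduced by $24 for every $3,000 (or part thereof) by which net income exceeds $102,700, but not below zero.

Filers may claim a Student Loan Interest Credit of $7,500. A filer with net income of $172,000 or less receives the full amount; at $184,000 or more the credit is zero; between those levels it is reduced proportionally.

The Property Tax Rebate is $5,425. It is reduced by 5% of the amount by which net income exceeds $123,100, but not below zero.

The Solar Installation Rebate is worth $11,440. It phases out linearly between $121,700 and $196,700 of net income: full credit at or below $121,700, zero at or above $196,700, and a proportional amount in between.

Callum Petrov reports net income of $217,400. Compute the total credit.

$1,370

Earned Income Credit: income exceeds $102,700 by $114,700, which is 39 full-or-partial $3,000 increments; reduction = 39 × $24 = $936, leaving $660.
Student Loan Interest Credit: $217,400 is at or above $184,000, so the credit is $0.
Property Tax Rebate: 5% of the $94,300 excess over $123,100 is $4,715; credit = $5,425 − $4,715 = $710.
Solar Installation Rebate: $217,400 is at or above $196,700, so the credit is $0.
Total: $660 + $0 + $710 + $0 = $1,370.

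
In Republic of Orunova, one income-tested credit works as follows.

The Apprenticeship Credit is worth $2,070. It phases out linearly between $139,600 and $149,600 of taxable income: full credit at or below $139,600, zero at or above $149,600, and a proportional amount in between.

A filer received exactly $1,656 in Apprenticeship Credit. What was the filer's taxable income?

$1,656 is 1,656/2,070 of the full $2,070, so 414/2,070 of the $10,000 range has been used: income = $139,600 + $10,000 × 414/2,070 = $141,600.

$141,600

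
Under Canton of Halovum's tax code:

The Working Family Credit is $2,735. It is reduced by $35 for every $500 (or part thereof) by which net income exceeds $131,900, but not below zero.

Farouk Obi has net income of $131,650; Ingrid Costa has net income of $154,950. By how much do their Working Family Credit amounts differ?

Farouk ($131,650): Working Family Credit: $131,650 is at or below the $131,900 threshold, so the full $2,735 applies.
Ingrid ($154,950): Working Family Credit: income exceeds $131,900 by $23,050, which is 47 full-or-partial $500 increments; reduction = 47 × $35 = $1,645, leaving $1,090.
Difference: |$2,735 − $1,090| = $1,645.

$1,645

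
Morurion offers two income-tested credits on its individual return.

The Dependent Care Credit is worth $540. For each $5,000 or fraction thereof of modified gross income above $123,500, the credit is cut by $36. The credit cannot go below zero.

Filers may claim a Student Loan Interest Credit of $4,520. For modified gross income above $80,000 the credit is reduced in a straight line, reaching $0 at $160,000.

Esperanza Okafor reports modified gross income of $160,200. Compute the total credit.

$252

Dependent Care Credit: income exceeds $123,500 by $36,700, which is 8 full-or-partial $5,000 increments; reduction = 8 × $36 = $288, leaving $252.
Student Loan Interest Credit: $160,200 is at or above $160,000, so the credit is $0.
Total: $252 + $0 = $252.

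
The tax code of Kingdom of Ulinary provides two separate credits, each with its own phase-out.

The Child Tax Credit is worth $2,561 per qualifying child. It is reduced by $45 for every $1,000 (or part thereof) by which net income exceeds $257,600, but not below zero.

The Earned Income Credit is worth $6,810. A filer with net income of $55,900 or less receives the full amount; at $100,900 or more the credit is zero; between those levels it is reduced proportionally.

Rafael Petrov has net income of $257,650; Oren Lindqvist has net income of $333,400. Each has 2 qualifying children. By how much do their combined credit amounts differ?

Rafael ($257,650): Child Tax Credit: base = 2 × $2,561 = $5,122. income exceeds $257,600 by $50, which is 1 full-or-partial $1,000 increment; reduction = 1 × $45 = $45, leaving $5,077. Earned Income Credit: $257,650 is at or above $100,900, so the credit is $0. total $5,077 + $0 = $5,077
Oren ($333,400): Child Tax Credit: base = 2 × $2,561 = $5,122. income exceeds $257,600 by $75,800, which is 76 full-or-partial $1,000 increments; reduction = 76 × $45 = $3,420, leaving $1,702. Earned Income Credit: $333,400 is at or above $100,900, so the credit is $0. total $1,702 + $0 = $1,702
Difference: |$5,077 − $1,702| = $3,375.

$3,375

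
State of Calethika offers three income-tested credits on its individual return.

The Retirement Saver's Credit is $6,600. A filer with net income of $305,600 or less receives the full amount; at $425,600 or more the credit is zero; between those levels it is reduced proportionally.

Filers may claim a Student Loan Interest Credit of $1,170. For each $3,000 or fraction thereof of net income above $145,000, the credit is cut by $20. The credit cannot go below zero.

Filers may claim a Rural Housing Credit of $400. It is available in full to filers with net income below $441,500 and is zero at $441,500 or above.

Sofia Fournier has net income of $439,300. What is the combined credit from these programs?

$400

Retirement Saver's Credit: $439,300 is at or above $425,600, so the credit is $0.
Student Loan Interest Credit: income exceeds $145,000 by $294,300 → 99 increments × $20 = $1,980 ≥ base, so the credit is $0.
Rural Housing Credit: $439,300 is below the $441,500 cutoff, so the full $400 applies.
Total: $0 + $0 + $400 = $400.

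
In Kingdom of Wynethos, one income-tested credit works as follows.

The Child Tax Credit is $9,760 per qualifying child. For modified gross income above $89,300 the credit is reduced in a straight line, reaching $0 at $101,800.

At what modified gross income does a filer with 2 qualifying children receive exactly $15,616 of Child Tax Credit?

Full credit = 2 × $9,760 = $19,520.
$15,616 is 15,616/19,520 of the full $19,520, so 3,904/19,520 of the $12,500 range has been used: income = $89,300 + $12,500 × 3,904/19,520 = $91,800.

$91,800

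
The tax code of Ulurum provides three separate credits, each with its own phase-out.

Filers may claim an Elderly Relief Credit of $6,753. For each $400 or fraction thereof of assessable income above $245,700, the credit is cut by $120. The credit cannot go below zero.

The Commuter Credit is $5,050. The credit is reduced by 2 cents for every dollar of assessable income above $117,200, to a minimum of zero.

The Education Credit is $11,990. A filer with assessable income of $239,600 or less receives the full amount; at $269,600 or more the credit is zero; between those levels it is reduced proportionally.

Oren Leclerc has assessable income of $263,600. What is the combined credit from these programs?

Elderly Relief Credit: income exceeds $245,700 by $17,900, which is 45 full-or-partial $400 increments; reduction = 45 × $120 = $5,400, leaving $1,353.
Commuter Credit: 2% of the $146,400 excess over $117,200 is $2,928; credit = $5,050 − $2,928 = $2,122.
Education Credit: $263,600 is $24,000 into a $30,000 phase-out range, leaving 6,000/30,000 of the credit: $11,990 × 6,000/30,000 = $2,398.
Total: $1,353 + $2,122 + $2,398 = $5,873.

$5,873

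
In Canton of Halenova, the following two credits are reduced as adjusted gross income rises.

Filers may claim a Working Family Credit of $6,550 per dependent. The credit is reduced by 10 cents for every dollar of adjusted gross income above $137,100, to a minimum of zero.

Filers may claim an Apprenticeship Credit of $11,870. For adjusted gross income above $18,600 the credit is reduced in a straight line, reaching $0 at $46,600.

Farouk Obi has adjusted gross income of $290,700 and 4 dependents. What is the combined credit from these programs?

Working Family Credit: base = 4 × $6,550 = $26,200. 10% of the $153,600 excess over $137,100 is $15,360; credit = $26,200 − $15,360 = $10,840.
Apprenticeship Credit: $290,700 is at or above $46,600, so the credit is $0.
Total: $10,840 + $0 = $10,840.

$10,840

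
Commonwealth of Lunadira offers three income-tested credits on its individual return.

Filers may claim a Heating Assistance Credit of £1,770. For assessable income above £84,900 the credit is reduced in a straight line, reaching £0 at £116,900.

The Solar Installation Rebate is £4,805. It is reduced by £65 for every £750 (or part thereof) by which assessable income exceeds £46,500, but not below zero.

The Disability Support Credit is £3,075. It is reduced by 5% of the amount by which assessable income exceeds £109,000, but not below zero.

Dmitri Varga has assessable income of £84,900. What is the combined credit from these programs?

Heating Assistance Credit: £84,900 is at or below the £84,900 threshold, so the full £1,770 applies.
Solar Installation Rebate: income exceeds £46,500 by £38,400, which is 52 full-or-partial £750 increments; reduction = 52 × £65 = £3,380, leaving £1,425.
Disability Support Credit: £84,900 is at or below the £109,000 threshold, so the full £3,075 applies.
Total: £1,770 + £1,425 + £3,075 = £6,270.

£6,270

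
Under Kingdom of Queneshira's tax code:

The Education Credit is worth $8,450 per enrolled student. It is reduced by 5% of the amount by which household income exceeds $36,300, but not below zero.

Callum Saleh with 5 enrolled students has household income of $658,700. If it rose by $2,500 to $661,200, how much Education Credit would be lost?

At $658,700 — base = 5 × $8,450 = $42,250. 5% of the $622,400 excess over $36,300 is $31,120; credit = $42,250 − $31,120 = $11,130.
At $661,200 — base = 5 × $8,450 = $42,250. 5% of the $624,900 excess over $36,300 is $31,245; credit = $42,250 − $31,245 = $11,005.
Lost: $11,130 − $11,005 = $125.

$125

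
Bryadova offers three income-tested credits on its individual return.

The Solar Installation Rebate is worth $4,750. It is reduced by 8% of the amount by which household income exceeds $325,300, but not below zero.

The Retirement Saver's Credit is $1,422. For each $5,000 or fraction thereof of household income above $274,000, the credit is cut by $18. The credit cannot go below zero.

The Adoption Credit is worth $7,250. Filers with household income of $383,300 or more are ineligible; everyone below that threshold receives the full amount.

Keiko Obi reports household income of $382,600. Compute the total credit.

Solar Installation Rebate: 8% of the $57,300 excess over $325,300 is $4,584; credit = $4,750 − $4,584 = $166.
Retirement Saver's Credit: income exceeds $274,000 by $108,600, which is 22 full-or-partial $5,000 increments; reduction = 22 × $18 = $396, leaving $1,026.
Adoption Credit: $382,600 is below the $383,300 cutoff, so the full $7,250 applies.
Total: $166 + $1,026 + $7,250 = $8,442.

$8,442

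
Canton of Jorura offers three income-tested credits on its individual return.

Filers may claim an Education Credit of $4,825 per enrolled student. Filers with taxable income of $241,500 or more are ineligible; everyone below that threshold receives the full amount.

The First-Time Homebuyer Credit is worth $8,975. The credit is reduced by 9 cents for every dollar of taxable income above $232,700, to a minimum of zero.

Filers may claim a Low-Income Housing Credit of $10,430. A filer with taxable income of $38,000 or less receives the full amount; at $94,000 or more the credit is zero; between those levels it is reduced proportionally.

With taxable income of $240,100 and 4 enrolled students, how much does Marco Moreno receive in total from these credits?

$27,609

Education Credit: base = 4 × $4,825 = $19,300. $240,100 is below the $241,500 cutoff, so the full $19,300 applies.
First-Time Homebuyer Credit: 9% of the $7,400 excess over $232,700 is $666; credit = $8,975 − $666 = $8,309.
Low-Income Housing Credit: $240,100 is at or above $94,000, so the credit is $0.
Total: $19,300 + $8,309 + $0 = $27,609.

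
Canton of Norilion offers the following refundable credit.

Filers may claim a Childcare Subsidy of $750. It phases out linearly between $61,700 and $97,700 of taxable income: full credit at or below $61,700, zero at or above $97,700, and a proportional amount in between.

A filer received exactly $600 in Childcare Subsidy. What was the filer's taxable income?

$68,900

$600 is 600/750 of the full $750, so 150/750 of the $36,000 range has been used: income = $61,700 + $36,000 × 150/750 = $68,900.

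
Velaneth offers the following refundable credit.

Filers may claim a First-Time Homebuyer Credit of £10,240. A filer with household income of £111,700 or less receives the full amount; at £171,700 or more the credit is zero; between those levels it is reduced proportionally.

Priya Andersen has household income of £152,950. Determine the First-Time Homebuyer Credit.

First-Time Homebuyer Credit: £152,950 is £41,250 into a £60,000 phase-out range, leaving 18,750/60,000 of the credit: £10,240 × 18,750/60,000 = £3,200.

£3,200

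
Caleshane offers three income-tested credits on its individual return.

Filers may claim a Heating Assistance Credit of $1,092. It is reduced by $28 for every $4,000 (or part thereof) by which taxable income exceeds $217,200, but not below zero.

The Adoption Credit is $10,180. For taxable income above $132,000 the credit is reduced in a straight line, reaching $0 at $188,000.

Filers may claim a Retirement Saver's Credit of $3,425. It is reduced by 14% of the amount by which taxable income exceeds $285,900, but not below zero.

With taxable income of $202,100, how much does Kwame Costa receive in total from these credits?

Heating Assistance Credit: $202,100 is at or below the $217,200 threshold, so the full $1,092 applies.
Adoption Credit: $202,100 is at or above $188,000, so the credit is $0.
Retirement Saver's Credit: $202,100 is at or below the $285,900 threshold, so the full $3,425 applies.
Total: $1,092 + $0 + $3,425 = $4,517.

$4,517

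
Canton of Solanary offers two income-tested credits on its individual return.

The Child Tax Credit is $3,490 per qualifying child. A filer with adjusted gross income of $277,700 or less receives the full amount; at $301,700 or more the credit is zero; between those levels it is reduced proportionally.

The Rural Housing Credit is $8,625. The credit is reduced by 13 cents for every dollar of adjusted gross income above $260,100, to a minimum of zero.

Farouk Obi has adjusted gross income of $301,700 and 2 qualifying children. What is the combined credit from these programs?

$3,217

Child Tax Credit: base = 2 × $3,490 = $6,980. $301,700 is at or above $301,700, so the credit is $0.
Rural Housing Credit: 13% of the $41,600 excess over $260,100 is $5,408; credit = $8,625 − $5,408 = $3,217.
Total: $0 + $3,217 = $3,217.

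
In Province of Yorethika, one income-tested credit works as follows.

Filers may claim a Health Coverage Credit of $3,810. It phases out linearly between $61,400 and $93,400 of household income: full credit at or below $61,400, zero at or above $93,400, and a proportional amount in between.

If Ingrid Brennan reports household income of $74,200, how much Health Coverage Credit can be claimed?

$2,286

Health Coverage Credit: $74,200 is $12,800 into a $32,000 phase-out range, leaving 19,200/32,000 of the credit: $3,810 × 19,200/32,000 = $2,286.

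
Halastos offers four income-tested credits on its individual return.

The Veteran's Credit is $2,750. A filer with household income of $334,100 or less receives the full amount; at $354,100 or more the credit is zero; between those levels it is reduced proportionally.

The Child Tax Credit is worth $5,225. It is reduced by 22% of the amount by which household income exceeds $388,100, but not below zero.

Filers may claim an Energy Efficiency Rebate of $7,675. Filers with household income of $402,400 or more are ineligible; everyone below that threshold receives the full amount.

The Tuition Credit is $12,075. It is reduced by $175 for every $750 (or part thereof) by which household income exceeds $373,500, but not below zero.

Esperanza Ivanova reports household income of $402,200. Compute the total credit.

$15,048

Veteran's Credit: $402,200 is at or above $354,100, so the credit is $0.
Child Tax Credit: 22% of the $14,100 excess over $388,100 is $3,102; credit = $5,225 − $3,102 = $2,123.
Energy Efficiency Rebate: $402,200 is below the $402,400 cutoff, so the full $7,675 applies.
Tuition Credit: income exceeds $373,500 by $28,700, which is 39 full-or-partial $750 increments; reduction = 39 × $175 = $6,825, leaving $5,250.
Total: $0 + $2,123 + $7,675 + $5,250 = $15,048.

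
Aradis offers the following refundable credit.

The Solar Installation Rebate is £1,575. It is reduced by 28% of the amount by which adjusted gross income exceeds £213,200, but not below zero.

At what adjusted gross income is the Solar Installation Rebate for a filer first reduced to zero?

The credit falls by 28% of each pound above £213,200, so it reaches zero when the excess is £1,575 / 28% = £5,625: income = £213,200 + £5,625 = £218,825.

£218,825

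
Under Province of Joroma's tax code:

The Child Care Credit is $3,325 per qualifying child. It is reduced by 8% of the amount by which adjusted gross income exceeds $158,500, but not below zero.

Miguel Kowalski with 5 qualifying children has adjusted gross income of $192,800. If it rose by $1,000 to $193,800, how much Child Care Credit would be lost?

$80

At $192,800 — base = 5 × $3,325 = $16,625. 8% of the $34,300 excess over $158,500 is $2,744; credit = $16,625 − $2,744 = $13,881.
At $193,800 — base = 5 × $3,325 = $16,625. 8% of the $35,300 excess over $158,500 is $2,824; credit = $16,625 − $2,824 = $13,801.
Lost: $13,881 − $13,801 = $80.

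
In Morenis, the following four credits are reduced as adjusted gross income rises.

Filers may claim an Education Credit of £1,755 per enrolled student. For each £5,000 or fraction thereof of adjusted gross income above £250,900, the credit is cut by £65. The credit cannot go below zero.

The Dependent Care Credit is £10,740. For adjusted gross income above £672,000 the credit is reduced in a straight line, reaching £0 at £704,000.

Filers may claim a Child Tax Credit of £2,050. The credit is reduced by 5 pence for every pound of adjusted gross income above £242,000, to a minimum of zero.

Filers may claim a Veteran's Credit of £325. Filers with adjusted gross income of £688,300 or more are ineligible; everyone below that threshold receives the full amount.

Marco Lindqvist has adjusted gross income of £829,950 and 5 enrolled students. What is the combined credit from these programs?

Education Credit: base = 5 × £1,755 = £8,775. income exceeds £250,900 by £579,050, which is 116 full-or-partial £5,000 increments; reduction = 116 × £65 = £7,540, leaving £1,235.
Dependent Care Credit: £829,950 is at or above £704,000, so the credit is £0.
Child Tax Credit: 5% of the £587,950 excess over £242,000 is £29,397.50 ≥ base, so the credit is £0.
Veteran's Credit: £829,950 meets or exceeds the £688,300 cutoff, so the credit is £0.
Total: £1,235 + £0 + £0 + £0 = £1,235.

£1,235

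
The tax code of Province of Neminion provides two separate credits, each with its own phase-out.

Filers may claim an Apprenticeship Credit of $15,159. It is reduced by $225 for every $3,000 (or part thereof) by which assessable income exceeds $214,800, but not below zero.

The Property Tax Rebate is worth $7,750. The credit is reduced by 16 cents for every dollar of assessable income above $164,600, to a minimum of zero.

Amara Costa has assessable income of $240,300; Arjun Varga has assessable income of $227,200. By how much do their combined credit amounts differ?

Amara ($240,300): Apprenticeship Credit: income exceeds $214,800 by $25,500, which is 9 full-or-partial $3,000 increments; reduction = 9 × $225 = $2,025, leaving $13,134. Property Tax Rebate: 16% of the $75,700 excess over $164,600 is $12,112 ≥ base, so the credit is $0. total $13,134 + $0 = $13,134
Arjun ($227,200): Apprenticeship Credit: income exceeds $214,800 by $12,400, which is 5 full-or-partial $3,000 increments; reduction = 5 × $225 = $1,125, leaving $14,034. Property Tax Rebate: 16% of the $62,600 excess over $164,600 is $10,016 ≥ base, so the credit is $0. total $14,034 + $0 = $14,034
Difference: |$13,134 − $14,034| = $900.

$900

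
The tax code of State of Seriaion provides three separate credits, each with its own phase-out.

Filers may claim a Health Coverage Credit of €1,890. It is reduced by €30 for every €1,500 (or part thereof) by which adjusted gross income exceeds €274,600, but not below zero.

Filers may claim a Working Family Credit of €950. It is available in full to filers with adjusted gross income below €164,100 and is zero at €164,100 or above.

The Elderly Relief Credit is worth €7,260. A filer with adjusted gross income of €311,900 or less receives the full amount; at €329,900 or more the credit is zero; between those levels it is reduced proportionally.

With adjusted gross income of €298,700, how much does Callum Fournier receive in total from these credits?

€8,640

Health Coverage Credit: income exceeds €274,600 by €24,100, which is 17 full-or-partial €1,500 increments; reduction = 17 × €30 = €510, leaving €1,380.
Working Family Credit: €298,700 meets or exceeds the €164,100 cutoff, so the credit is €0.
Elderly Relief Credit: €298,700 is at or below the €311,900 threshold, so the full €7,260 applies.
Total: €1,380 + €0 + €7,260 = €8,640.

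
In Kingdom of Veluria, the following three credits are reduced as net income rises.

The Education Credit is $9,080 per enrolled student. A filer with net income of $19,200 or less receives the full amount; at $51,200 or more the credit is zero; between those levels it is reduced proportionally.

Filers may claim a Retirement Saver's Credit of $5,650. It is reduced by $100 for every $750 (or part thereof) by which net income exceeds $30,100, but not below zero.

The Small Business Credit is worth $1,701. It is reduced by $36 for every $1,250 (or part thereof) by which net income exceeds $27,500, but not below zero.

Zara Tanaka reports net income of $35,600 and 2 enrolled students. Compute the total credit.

Education Credit: base = 2 × $9,080 = $18,160. $35,600 is $16,400 into a $32,000 phase-out range, leaving 15,600/32,000 of the credit: $18,160 × 15,600/32,000 = $8,853.
Retirement Saver's Credit: income exceeds $30,100 by $5,500, which is 8 full-or-partial $750 increments; reduction = 8 × $100 = $800, leaving $4,850.
Small Business Credit: income exceeds $27,500 by $8,100, which is 7 full-or-partial $1,250 increments; reduction = 7 × $36 = $252, leaving $1,449.
Total: $8,853 + $4,850 + $1,449 = $15,152.

$15,152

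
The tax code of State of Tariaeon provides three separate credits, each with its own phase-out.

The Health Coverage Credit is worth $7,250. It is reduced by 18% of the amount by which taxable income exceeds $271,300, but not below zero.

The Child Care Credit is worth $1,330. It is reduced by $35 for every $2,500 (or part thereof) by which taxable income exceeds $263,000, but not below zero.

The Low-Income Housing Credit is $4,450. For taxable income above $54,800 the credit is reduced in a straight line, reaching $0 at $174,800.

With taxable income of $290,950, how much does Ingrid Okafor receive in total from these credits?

Health Coverage Credit: 18% of the $19,650 excess over $271,300 is $3,537; credit = $7,250 − $3,537 = $3,713.
Child Care Credit: income exceeds $263,000 by $27,950, which is 12 full-or-partial $2,500 increments; reduction = 12 × $35 = $420, leaving $910.
Low-Income Housing Credit: $290,950 is at or above $174,800, so the credit is $0.
Total: $3,713 + $910 + $0 = $4,623.

$4,623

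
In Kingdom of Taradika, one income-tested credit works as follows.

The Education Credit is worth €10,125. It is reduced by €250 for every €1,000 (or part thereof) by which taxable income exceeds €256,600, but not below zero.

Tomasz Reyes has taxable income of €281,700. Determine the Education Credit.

€3,625

Education Credit: income exceeds €256,600 by €25,100, which is 26 full-or-partial €1,000 increments; reduction = 26 × €250 = €6,500, leaving €3,625.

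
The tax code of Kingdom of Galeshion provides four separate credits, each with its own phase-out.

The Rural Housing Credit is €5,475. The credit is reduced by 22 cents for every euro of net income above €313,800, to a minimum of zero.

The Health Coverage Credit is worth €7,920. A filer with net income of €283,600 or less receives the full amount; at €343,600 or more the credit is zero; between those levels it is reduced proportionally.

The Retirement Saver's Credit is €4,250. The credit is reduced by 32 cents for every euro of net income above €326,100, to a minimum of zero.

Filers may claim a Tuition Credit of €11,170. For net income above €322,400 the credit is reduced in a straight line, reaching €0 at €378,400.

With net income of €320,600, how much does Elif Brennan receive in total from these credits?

Rural Housing Credit: 22% of the €6,800 excess over €313,800 is €1,496; credit = €5,475 − €1,496 = €3,979.
Health Coverage Credit: €320,600 is €37,000 into a €60,000 phase-out range, leaving 23,000/60,000 of the credit: €7,920 × 23,000/60,000 = €3,036.
Retirement Saver's Credit: €320,600 is at or below the €326,100 threshold, so the full €4,250 applies.
Tuition Credit: €320,600 is at or below the €322,400 threshold, so the full €11,170 applies.
Total: €3,979 + €3,036 + €4,250 + €11,170 = €22,435.

€22,435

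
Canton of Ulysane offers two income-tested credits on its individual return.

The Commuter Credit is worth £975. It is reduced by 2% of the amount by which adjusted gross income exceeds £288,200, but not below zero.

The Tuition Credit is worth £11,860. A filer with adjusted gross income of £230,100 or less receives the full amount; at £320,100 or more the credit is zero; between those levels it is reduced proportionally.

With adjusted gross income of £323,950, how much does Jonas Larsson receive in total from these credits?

Commuter Credit: 2% of the £35,750 excess over £288,200 is £715; credit = £975 − £715 = £260.
Tuition Credit: £323,950 is at or above £320,100, so the credit is £0.
Total: £260 + £0 = £260.

£260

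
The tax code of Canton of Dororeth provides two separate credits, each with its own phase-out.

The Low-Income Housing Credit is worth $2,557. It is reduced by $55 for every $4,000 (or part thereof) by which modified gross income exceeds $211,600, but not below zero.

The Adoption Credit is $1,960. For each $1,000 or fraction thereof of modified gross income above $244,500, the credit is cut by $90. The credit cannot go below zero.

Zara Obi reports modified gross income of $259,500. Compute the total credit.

Low-Income Housing Credit: income exceeds $211,600 by $47,900, which is 12 full-or-partial $4,000 increments; reduction = 12 × $55 = $660, leaving $1,897.
Adoption Credit: income exceeds $244,500 by $15,000, which is 15 full-or-partial $1,000 increments; reduction = 15 × $90 = $1,350, leaving $610.
Total: $1,897 + $610 = $2,507.

$2,507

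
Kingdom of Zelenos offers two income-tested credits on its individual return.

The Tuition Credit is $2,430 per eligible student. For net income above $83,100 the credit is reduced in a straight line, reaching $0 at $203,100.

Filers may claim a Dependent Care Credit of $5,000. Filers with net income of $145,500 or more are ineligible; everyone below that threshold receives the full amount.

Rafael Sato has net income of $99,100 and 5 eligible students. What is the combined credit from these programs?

Tuition Credit: base = 5 × $2,430 = $12,150. $99,100 is $16,000 into a $120,000 phase-out range, leaving 104,000/120,000 of the credit: $12,150 × 104,000/120,000 = $10,530.
Dependent Care Credit: $99,100 is below the $145,500 cutoff, so the full $5,000 applies.
Total: $10,530 + $5,000 = $15,530.

$15,530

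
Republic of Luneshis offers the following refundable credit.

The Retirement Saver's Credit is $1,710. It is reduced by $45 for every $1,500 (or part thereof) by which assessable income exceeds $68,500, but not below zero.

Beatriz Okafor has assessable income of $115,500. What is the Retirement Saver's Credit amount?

Retirement Saver's Credit: income exceeds $68,500 by $47,000, which is 32 full-or-partial $1,500 increments; reduction = 32 × $45 = $1,440, leaving $270.

$270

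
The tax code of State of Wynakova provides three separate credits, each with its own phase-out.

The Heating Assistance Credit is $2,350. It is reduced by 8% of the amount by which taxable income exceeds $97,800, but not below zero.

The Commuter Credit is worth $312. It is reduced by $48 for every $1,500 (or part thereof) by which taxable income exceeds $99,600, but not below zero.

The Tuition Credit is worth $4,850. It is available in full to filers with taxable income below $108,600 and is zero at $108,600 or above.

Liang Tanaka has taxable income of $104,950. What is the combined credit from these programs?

Heating Assistance Credit: 8% of the $7,150 excess over $97,800 is $572; credit = $2,350 − $572 = $1,778.
Commuter Credit: income exceeds $99,600 by $5,350, which is 4 full-or-partial $1,500 increments; reduction = 4 × $48 = $192, leaving $120.
Tuition Credit: $104,950 is below the $108,600 cutoff, so the full $4,850 applies.
Total: $1,778 + $120 + $4,850 = $6,748.

$6,748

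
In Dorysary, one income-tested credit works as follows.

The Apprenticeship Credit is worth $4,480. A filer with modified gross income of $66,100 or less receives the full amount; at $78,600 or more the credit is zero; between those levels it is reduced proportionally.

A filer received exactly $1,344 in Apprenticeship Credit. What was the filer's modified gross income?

$1,344 is 1,344/4,480 of the full $4,480, so 3,136/4,480 of the $12,500 range has been used: income = $66,100 + $12,500 × 3,136/4,480 = $74,850.

$74,850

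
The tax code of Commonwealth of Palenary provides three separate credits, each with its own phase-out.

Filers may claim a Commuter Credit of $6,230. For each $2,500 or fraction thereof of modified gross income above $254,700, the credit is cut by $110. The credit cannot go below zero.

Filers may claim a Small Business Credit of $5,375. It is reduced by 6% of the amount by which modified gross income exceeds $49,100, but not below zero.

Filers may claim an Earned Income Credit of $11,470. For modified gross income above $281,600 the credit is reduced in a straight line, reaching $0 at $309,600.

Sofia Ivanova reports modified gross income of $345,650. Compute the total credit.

$2,160

Commuter Credit: income exceeds $254,700 by $90,950, which is 37 full-or-partial $2,500 increments; reduction = 37 × $110 = $4,070, leaving $2,160.
Small Business Credit: 6% of the $296,550 excess over $49,100 is $17,793 ≥ base, so the credit is $0.
Earned Income Credit: $345,650 is at or above $309,600, so the credit is $0.
Total: $2,160 + $0 + $0 = $2,160.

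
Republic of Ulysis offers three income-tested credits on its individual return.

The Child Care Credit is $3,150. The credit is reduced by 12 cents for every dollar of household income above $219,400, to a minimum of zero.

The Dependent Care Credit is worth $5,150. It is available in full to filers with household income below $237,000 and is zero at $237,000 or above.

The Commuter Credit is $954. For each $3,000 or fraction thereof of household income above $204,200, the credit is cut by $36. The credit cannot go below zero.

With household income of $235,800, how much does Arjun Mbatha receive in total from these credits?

$6,890

Child Care Credit: 12% of the $16,400 excess over $219,400 is $1,968; credit = $3,150 − $1,968 = $1,182.
Dependent Care Credit: $235,800 is below the $237,000 cutoff, so the full $5,150 applies.
Commuter Credit: income exceeds $204,200 by $31,600, which is 11 full-or-partial $3,000 increments; reduction = 11 × $36 = $396, leaving $558.
Total: $1,182 + $5,150 + $558 = $6,890.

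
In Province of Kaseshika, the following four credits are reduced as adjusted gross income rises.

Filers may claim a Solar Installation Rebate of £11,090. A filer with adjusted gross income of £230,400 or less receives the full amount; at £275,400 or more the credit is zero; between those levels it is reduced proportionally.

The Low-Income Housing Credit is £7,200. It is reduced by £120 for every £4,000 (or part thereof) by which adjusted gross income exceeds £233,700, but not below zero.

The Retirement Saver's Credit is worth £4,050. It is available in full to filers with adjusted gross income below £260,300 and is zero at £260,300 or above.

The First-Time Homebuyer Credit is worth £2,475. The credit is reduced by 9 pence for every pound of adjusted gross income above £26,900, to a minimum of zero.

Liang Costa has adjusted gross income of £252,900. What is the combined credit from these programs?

£16,195

Solar Installation Rebate: £252,900 is £22,500 into a £45,000 phase-out range, leaving 22,500/45,000 of the credit: £11,090 × 22,500/45,000 = £5,545.
Low-Income Housing Credit: income exceeds £233,700 by £19,200, which is 5 full-or-partial £4,000 increments; reduction = 5 × £120 = £600, leaving £6,600.
Retirement Saver's Credit: £252,900 is below the £260,300 cutoff, so the full £4,050 applies.
First-Time Homebuyer Credit: 9% of the £226,000 excess over £26,900 is £20,340 ≥ base, so the credit is £0.
Total: £5,545 + £6,600 + £4,050 + £0 = £16,195.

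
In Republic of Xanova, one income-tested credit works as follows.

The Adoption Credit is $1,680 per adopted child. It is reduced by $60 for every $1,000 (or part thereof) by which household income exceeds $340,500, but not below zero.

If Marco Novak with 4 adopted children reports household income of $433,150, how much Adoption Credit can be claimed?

Adoption Credit: base = 4 × $1,680 = $6,720. income exceeds $340,500 by $92,650, which is 93 full-or-partial $1,000 increments; reduction = 93 × $60 = $5,580, leaving $1,140.

$1,140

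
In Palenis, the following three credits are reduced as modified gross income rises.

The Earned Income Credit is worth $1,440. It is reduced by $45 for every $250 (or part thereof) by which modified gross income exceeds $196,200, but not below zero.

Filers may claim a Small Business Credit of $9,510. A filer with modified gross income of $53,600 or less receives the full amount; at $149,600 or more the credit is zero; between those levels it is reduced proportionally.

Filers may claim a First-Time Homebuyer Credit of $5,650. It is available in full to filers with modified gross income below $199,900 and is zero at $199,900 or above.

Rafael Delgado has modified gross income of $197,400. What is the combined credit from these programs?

Earned Income Credit: income exceeds $196,200 by $1,200, which is 5 full-or-partial $250 increments; reduction = 5 × $45 = $225, leaving $1,215.
Small Business Credit: $197,400 is at or above $149,600, so the credit is $0.
First-Time Homebuyer Credit: $197,400 is below the $199,900 cutoff, so the full $5,650 applies.
Total: $1,215 + $0 + $5,650 = $6,865.

$6,865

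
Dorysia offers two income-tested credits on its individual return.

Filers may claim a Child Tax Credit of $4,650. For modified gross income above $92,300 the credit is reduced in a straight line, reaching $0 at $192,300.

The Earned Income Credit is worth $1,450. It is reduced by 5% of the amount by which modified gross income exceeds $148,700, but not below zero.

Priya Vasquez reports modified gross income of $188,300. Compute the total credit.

$186

Child Tax Credit: $188,300 is $96,000 into a $100,000 phase-out range, leaving 4,000/100,000 of the credit: $4,650 × 4,000/100,000 = $186.
Earned Income Credit: 5% of the $39,600 excess over $148,700 is $1,980 ≥ base, so the credit is $0.
Total: $186 + $0 = $186.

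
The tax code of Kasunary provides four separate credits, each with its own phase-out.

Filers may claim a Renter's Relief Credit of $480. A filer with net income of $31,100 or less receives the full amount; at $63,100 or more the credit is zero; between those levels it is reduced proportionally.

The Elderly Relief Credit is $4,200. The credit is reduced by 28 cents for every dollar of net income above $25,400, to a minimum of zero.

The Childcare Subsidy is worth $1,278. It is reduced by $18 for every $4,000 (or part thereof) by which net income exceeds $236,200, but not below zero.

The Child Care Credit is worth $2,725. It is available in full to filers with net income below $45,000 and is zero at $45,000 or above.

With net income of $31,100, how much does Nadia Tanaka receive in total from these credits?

$7,087

Renter's Relief Credit: $31,100 is at or below the $31,100 threshold, so the full $480 applies.
Elderly Relief Credit: 28% of the $5,700 excess over $25,400 is $1,596; credit = $4,200 − $1,596 = $2,604.
Childcare Subsidy: $31,100 is at or below the $236,200 threshold, so the full $1,278 applies.
Child Care Credit: $31,100 is below the $45,000 cutoff, so the full $2,725 applies.
Total: $480 + $2,604 + $1,278 + $2,725 = $7,087.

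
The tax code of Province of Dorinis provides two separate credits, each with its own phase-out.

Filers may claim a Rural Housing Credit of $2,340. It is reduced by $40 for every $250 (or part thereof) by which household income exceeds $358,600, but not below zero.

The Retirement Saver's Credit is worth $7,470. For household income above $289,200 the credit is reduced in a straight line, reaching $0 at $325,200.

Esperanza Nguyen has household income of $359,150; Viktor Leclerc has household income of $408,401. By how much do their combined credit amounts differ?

Esperanza ($359,150): Rural Housing Credit: income exceeds $358,600 by $550, which is 3 full-or-partial $250 increments; reduction = 3 × $40 = $120, leaving $2,220. Retirement Saver's Credit: $359,150 is at or above $325,200, so the credit is $0. total $2,220 + $0 = $2,220
Viktor ($408,401): Rural Housing Credit: income exceeds $358,600 by $49,801 → 200 increments × $40 = $8,000 ≥ base, so the credit is $0. Retirement Saver's Credit: $408,401 is at or above $325,200, so the credit is $0. total $0 + $0 = $0
Difference: |$2,220 − $0| = $2,220.

$2,220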